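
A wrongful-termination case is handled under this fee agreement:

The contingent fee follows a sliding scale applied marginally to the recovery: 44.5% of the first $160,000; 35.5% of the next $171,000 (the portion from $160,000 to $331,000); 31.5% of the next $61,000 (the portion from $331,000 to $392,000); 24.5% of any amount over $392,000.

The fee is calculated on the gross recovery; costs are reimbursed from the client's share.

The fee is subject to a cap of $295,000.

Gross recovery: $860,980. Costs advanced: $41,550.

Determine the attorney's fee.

Fee base is the gross recovery, $860,980; costs are reimbursed separately.
First $160,000 at 44.5% = $71,200.00
Next $171,000 at 35.5% = $60,705.00
Next $61,000 at 31.5% = $19,215.00
Remaining $468,980 at 24.5% = $114,900.10
Fee: $71,200.00 + $60,705.00 + $19,215.00 + $114,900.10 = $266,020.10
$266,020.10 is under the $295,000 cap.

$266,020.10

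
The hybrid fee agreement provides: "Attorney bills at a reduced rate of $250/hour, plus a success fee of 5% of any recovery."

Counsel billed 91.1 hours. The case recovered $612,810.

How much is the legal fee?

$53,415.50

Hourly: 91.1 × $250 = $22,775.00
Success fee: 5% of $612,810 = $30,640.50
Total: $22,775.00 + $30,640.50 = $53,415.50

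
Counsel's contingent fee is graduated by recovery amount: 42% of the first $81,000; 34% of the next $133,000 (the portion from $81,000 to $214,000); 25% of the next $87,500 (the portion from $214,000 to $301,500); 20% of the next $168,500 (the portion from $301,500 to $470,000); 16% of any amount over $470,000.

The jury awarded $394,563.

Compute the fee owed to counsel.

$119,727.60

First $81,000 at 42% = $34,020.00
Next $133,000 at 34% = $45,220.00
Next $87,500 at 25% = $21,875.00
Remaining $93,063 at 20% = $18,612.60
Fee: $34,020.00 + $45,220.00 + $21,875.00 + $18,612.60 = $119,727.60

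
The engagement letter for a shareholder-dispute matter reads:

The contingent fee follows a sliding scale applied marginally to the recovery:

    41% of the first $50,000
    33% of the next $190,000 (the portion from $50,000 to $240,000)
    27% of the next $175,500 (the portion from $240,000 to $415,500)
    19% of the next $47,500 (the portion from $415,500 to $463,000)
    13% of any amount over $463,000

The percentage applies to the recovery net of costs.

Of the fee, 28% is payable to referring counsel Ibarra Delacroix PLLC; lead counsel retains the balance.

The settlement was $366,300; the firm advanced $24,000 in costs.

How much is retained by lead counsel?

Fee base (net of costs): $366,300 − $24,000 = $342,300
First $50,000 at 41% = $20,500.00
Next $190,000 at 33% = $62,700.00
Remaining $102,300 at 27% = $27,621.00
Fee: $20,500.00 + $62,700.00 + $27,621.00 = $110,821.00
Referral share: 28% of $110,821.00 = $31,029.88; lead counsel retains $110,821.00 − $31,029.88 = $79,791.12.

$79,791.12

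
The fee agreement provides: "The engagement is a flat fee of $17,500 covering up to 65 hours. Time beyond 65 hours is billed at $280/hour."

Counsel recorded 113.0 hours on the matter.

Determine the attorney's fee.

Flat fee: $17,500.00
Excess hours: 113.0 − 65 = 48.0
Overrun: 48.0 × $280 = $13,440.00
Total: $17,500.00 + $13,440.00 = $30,940.00

$30,940.00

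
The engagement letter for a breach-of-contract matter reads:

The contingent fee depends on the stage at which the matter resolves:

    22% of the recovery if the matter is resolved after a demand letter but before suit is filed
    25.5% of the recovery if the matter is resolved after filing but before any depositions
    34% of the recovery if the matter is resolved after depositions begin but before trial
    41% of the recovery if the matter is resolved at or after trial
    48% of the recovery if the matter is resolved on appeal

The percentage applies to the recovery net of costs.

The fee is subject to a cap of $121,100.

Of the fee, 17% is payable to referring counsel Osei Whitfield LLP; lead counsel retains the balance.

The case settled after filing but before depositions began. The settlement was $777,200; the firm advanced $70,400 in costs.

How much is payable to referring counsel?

$20,587.00

Fee base (net of costs): $777,200 − $70,400 = $706,800
The matter settled after filing but before depositions began, so the 25.5% rate applies.
$706,800 × 25.5% = $180,234.00
$180,234.00 exceeds the $121,100 cap, so the fee is capped at $121,100.00.
Referral share: 17% of $121,100.00 = $20,587.00; lead counsel retains $121,100.00 − $20,587.00 = $100,513.00.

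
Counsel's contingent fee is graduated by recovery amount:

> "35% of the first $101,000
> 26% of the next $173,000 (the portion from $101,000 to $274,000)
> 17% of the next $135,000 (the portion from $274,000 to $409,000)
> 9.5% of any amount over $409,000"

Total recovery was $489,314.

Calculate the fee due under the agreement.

$110,909.83

First $101,000 at 35% = $35,350.00
Next $173,000 at 26% = $44,980.00
Next $135,000 at 17% = $22,950.00
Remaining $80,314 at 9.5% = $7,629.83
Fee: $35,350.00 + $44,980.00 + $22,950.00 + $7,629.83 = $110,909.83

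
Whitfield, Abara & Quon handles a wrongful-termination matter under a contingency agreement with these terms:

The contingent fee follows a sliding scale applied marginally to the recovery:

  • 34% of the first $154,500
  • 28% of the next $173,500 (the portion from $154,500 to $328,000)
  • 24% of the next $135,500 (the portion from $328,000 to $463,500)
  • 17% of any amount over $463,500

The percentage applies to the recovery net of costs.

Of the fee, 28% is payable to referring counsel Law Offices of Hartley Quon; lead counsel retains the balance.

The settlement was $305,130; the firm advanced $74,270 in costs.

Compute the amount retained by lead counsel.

$53,215.78

Fee base (net of costs): $305,130 − $74,270 = $230,860
First $154,500 at 34% = $52,530.00
Remaining $76,360 at 28% = $21,380.80
Fee: $52,530.00 + $21,380.80 = $73,910.80
Referral share: 28% of $73,910.80 = $20,695.02; lead counsel retains $73,910.80 − $20,695.02 = $53,215.78.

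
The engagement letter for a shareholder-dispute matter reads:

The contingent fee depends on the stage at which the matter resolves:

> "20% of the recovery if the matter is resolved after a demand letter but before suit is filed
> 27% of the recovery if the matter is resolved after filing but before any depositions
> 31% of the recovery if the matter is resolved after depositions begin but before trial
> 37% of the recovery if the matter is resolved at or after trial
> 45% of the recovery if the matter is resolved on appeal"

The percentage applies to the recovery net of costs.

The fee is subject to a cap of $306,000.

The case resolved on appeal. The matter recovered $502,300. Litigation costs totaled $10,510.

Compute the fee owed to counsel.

Fee base (net of costs): $502,300 − $10,510 = $491,790
The matter resolved on appeal, so the 45% rate applies.
$491,790 × 45% = $221,305.50
$221,305.50 is under the $306,000 cap.

$221,305.50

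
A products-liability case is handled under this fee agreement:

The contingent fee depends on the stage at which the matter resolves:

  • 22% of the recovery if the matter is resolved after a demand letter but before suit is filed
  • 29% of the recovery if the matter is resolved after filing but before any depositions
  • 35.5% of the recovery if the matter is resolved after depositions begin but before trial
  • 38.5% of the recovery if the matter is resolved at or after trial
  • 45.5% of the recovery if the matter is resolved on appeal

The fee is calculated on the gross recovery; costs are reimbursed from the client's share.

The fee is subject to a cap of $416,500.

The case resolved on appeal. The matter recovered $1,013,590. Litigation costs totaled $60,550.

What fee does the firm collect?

Fee base is the gross recovery, $1,013,590; costs are reimbursed separately.
The matter resolved on appeal, so the 45.5% rate applies.
$1,013,590 × 45.5% = $461,183.45
$461,183.45 exceeds the $416,500 cap, so the fee is capped at $416,500.00.

$416,500.00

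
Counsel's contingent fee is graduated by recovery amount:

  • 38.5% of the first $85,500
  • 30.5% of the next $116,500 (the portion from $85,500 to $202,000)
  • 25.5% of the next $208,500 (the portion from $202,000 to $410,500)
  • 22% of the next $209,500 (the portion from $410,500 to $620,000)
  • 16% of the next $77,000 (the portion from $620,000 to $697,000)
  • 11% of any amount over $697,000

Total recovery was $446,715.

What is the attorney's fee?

$129,584.80

First $85,500 at 38.5% = $32,917.50
Next $116,500 at 30.5% = $35,532.50
Next $208,500 at 25.5% = $53,167.50
Remaining $36,215 at 22% = $7,967.30
Fee: $32,917.50 + $35,532.50 + $53,167.50 + $7,967.30 = $129,584.80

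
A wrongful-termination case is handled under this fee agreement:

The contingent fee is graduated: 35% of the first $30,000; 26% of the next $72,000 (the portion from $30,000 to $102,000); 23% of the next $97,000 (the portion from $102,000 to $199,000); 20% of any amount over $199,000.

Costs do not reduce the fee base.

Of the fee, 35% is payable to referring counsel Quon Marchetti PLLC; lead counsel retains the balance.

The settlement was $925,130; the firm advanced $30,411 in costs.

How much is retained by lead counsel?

$127,891.40

Fee base is the gross recovery, $925,130; costs are reimbursed separately.
First $30,000 at 35% = $10,500.00
Next $72,000 at 26% = $18,720.00
Next $97,000 at 23% = $22,310.00
Remaining $726,130 at 20% = $145,226.00
Fee: $10,500.00 + $18,720.00 + $22,310.00 + $145,226.00 = $196,756.00
Referral share: 35% of $196,756.00 = $68,864.60; lead counsel retains $196,756.00 − $68,864.60 = $127,891.40.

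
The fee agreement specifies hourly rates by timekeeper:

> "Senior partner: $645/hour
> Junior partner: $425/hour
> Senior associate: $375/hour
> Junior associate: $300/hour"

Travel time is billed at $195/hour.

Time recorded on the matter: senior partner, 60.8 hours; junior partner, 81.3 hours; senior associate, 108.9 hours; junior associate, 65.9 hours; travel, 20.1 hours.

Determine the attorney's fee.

$138,295.50

Senior partner: 60.8 × $645 = $39,216.00
Junior partner: 81.3 × $425 = $34,552.50
Senior associate: 108.9 × $375 = $40,837.50
Junior associate: 65.9 × $300 = $19,770.00
Subtotal: $39,216.00 + $34,552.50 + $40,837.50 + $19,770.00 = $134,376.00
Travel: 20.1 × $195 = $3,919.50
Total: $134,376.00 + $3,919.50 = $138,295.50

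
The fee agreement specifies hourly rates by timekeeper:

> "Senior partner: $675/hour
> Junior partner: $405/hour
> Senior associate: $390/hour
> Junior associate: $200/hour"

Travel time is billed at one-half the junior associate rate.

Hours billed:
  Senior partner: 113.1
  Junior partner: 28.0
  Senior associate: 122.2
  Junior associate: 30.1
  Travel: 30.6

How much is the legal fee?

$144,420.50

Senior partner: 113.1 × $675 = $76,342.50
Junior partner: 28.0 × $405 = $11,340.00
Senior associate: 122.2 × $390 = $47,658.00
Junior associate: 30.1 × $200 = $6,020.00
Subtotal: $76,342.50 + $11,340.00 + $47,658.00 + $6,020.00 = $141,360.50
Travel: 30.6 × ($200 ÷ 2) = 30.6 × $100.00 = $3,060.00
Total: $141,360.50 + $3,060.00 = $144,420.50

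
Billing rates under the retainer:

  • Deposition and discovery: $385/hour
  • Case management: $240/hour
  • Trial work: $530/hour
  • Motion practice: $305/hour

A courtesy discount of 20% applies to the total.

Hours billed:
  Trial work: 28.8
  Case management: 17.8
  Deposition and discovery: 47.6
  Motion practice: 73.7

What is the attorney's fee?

Deposition and discovery: 47.6 × $385 = $18,326.00
Case management: 17.8 × $240 = $4,272.00
Trial work: 28.8 × $530 = $15,264.00
Motion practice: 73.7 × $305 = $22,478.50
Subtotal: $60,340.50
Less 20% discount: −$12,068.10
Total: $60,340.50 − $12,068.10 = $48,272.40

$48,272.40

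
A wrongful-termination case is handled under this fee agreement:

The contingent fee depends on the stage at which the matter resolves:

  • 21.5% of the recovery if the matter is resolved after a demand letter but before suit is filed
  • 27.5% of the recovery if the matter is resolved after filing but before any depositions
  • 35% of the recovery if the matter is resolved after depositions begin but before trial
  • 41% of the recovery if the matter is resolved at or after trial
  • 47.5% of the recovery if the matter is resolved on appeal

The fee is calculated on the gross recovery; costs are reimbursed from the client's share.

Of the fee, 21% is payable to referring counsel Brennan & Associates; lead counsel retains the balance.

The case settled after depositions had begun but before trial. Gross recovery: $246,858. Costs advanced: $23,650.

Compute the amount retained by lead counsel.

Fee base is the gross recovery, $246,858; costs are reimbursed separately.
The matter settled after depositions had begun but before trial, so the 35% rate applies.
$246,858 × 35% = $86,400.30
Referral share: 21% of $86,400.30 = $18,144.06; lead counsel retains $86,400.30 − $18,144.06 = $68,256.24.

$68,256.24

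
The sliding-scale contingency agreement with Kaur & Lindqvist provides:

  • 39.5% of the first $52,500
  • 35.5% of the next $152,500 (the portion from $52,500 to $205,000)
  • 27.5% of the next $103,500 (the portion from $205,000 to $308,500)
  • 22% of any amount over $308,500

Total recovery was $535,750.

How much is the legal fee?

$153,332.50

First $52,500 at 39.5% = $20,737.50
Next $152,500 at 35.5% = $54,137.50
Next $103,500 at 27.5% = $28,462.50
Remaining $227,250 at 22% = $49,995.00
Fee: $20,737.50 + $54,137.50 + $28,462.50 + $49,995.00 = $153,332.50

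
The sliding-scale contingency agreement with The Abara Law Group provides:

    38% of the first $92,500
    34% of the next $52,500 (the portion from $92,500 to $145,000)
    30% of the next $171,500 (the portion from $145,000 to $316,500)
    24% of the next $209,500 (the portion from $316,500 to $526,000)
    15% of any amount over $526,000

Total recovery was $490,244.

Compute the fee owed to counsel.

$146,148.56

First $92,500 at 38% = $35,150.00
Next $52,500 at 34% = $17,850.00
Next $171,500 at 30% = $51,450.00
Remaining $173,744 at 24% = $41,698.56
Fee: $35,150.00 + $17,850.00 + $51,450.00 + $41,698.56 = $146,148.56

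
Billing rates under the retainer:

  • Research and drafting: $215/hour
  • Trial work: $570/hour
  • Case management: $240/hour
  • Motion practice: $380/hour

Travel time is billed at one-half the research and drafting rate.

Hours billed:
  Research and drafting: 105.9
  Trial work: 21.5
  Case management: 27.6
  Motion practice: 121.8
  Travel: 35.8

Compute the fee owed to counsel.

Research and drafting: 105.9 × $215 = $22,768.50
Trial work: 21.5 × $570 = $12,255.00
Case management: 27.6 × $240 = $6,624.00
Motion practice: 121.8 × $380 = $46,284.00
Subtotal: $22,768.50 + $12,255.00 + $6,624.00 + $46,284.00 = $87,931.50
Travel: 35.8 × ($215 ÷ 2) = 35.8 × $107.50 = $3,848.50
Total: $87,931.50 + $3,848.50 = $91,780.00

$91,780.00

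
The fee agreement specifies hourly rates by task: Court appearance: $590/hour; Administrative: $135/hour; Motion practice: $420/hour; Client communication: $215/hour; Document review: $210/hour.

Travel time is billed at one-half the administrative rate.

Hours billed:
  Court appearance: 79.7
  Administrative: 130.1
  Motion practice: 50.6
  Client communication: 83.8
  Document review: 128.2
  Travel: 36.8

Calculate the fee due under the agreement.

$133,261.50

Court appearance: 79.7 × $590 = $47,023.00
Administrative: 130.1 × $135 = $17,563.50
Motion practice: 50.6 × $420 = $21,252.00
Client communication: 83.8 × $215 = $18,017.00
Document review: 128.2 × $210 = $26,922.00
Subtotal: $47,023.00 + $17,563.50 + $21,252.00 + $18,017.00 + $26,922.00 = $130,777.50
Travel: 36.8 × ($135 ÷ 2) = 36.8 × $67.50 = $2,484.00
Total: $130,777.50 + $2,484.00 = $133,261.50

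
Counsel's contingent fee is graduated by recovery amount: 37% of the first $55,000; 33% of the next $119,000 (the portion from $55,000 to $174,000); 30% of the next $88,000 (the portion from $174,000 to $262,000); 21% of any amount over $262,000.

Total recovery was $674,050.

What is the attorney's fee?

$172,550.50

First $55,000 at 37% = $20,350.00
Next $119,000 at 33% = $39,270.00
Next $88,000 at 30% = $26,400.00
Remaining $412,050 at 21% = $86,530.50
Fee: $20,350.00 + $39,270.00 + $26,400.00 + $86,530.50 = $172,550.50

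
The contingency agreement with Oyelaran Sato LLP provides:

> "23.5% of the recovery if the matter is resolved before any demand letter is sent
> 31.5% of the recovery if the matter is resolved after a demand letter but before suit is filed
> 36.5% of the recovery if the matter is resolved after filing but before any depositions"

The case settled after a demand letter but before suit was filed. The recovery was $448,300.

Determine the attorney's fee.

$141,214.50

The matter settled after a demand letter but before suit was filed, so the 31.5% rate applies.
$448,300 × 31.5% = $141,214.50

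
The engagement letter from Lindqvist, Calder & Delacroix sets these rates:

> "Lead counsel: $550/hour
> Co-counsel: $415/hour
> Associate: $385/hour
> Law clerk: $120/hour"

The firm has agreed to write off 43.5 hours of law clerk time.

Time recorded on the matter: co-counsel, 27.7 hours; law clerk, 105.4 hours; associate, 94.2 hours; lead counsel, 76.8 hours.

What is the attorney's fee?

Lead counsel: 76.8 × $550 = $42,240.00
Co-counsel: 27.7 × $415 = $11,495.50
Associate: 94.2 × $385 = $36,267.00
Law clerk: 105.4 × $120 = $12,648.00
Subtotal: $102,650.50
Write-off: 43.5 × $120 = $5,220.00
Total: $102,650.50 − $5,220.00 = $97,430.50

$97,430.50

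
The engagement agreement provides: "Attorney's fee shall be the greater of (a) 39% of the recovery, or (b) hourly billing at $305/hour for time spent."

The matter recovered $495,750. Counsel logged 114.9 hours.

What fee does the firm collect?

$193,342.50

(a) 39% of $495,750 = $193,342.50
(b) 114.9 × $305 = $35,044.50
The greater is (a): $193,342.50.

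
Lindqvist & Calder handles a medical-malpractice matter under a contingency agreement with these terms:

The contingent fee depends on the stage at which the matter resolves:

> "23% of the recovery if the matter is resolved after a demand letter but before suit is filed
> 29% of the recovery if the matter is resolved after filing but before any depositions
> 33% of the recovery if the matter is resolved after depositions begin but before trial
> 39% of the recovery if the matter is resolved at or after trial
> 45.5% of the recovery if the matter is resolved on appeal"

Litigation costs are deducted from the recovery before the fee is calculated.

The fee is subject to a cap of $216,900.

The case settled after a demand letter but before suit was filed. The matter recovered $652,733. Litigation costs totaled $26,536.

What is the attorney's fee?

Fee base (net of costs): $652,733 − $26,536 = $626,197
The matter settled after a demand letter but before suit was filed, so the 23% rate applies.
$626,197 × 23% = $144,025.31
$144,025.31 is under the $216,900 cap.

$144,025.31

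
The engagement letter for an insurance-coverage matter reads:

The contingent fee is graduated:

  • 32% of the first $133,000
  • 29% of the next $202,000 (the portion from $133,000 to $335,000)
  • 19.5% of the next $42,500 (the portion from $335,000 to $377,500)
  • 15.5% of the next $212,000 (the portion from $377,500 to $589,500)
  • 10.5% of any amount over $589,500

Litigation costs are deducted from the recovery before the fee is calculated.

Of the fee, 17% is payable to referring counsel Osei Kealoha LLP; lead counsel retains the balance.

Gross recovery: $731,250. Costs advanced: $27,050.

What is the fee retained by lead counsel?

Fee base (net of costs): $731,250 − $27,050 = $704,200
First $133,000 at 32% = $42,560.00
Next $202,000 at 29% = $58,580.00
Next $42,500 at 19.5% = $8,287.50
Next $212,000 at 15.5% = $32,860.00
Remaining $114,700 at 10.5% = $12,043.50
Fee: $42,560.00 + $58,580.00 + $8,287.50 + $32,860.00 + $12,043.50 = $154,331.00
Referral share: 17% of $154,331.00 = $26,236.27; lead counsel retains $154,331.00 − $26,236.27 = $128,094.73.

$128,094.73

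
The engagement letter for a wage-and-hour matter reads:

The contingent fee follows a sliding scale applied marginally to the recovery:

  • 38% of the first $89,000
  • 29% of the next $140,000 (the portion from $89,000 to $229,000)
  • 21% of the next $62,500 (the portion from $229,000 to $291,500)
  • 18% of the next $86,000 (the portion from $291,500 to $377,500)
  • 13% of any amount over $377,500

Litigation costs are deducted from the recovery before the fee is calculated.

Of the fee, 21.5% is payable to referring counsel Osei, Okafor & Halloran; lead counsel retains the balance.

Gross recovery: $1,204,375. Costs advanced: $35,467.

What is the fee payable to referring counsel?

$44,270.23

Fee base (net of costs): $1,204,375 − $35,467 = $1,168,908
First $89,000 at 38% = $33,820.00
Next $140,000 at 29% = $40,600.00
Next $62,500 at 21% = $13,125.00
Next $86,000 at 18% = $15,480.00
Remaining $791,408 at 13% = $102,883.04
Fee: $33,820.00 + $40,600.00 + $13,125.00 + $15,480.00 + $102,883.04 = $205,908.04
Referral share: 21.5% of $205,908.04 = $44,270.23; lead counsel retains $205,908.04 − $44,270.23 = $161,637.81.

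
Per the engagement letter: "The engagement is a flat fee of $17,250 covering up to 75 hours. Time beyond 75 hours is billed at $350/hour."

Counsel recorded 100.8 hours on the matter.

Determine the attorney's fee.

Flat fee: $17,250.00
Excess hours: 100.8 − 75 = 25.8
Overrun: 25.8 × $350 = $9,030.00
Total: $17,250.00 + $9,030.00 = $26,280.00

$26,280.00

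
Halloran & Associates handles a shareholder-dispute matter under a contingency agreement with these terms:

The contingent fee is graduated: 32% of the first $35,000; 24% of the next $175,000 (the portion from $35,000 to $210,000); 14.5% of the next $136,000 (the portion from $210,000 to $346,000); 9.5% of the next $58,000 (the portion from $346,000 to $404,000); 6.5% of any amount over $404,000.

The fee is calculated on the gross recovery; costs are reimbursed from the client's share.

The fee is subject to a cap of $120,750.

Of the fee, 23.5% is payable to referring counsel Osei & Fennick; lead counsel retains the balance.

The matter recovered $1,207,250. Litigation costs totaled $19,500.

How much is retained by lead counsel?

$92,373.75

Fee base is the gross recovery, $1,207,250; costs are reimbursed separately.
First $35,000 at 32% = $11,200.00
Next $175,000 at 24% = $42,000.00
Next $136,000 at 14.5% = $19,720.00
Next $58,000 at 9.5% = $5,510.00
Remaining $803,250 at 6.5% = $52,211.25
Fee: $11,200.00 + $42,000.00 + $19,720.00 + $5,510.00 + $52,211.25 = $130,641.25
$130,641.25 exceeds the $120,750 cap, so the fee is capped at $120,750.00.
Referral share: 23.5% of $120,750.00 = $28,376.25; lead counsel retains $120,750.00 − $28,376.25 = $92,373.75.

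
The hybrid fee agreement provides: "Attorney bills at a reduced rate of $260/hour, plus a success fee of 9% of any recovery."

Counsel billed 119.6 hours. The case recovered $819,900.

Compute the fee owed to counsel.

Hourly: 119.6 × $260 = $31,096.00
Success fee: 9% of $819,900 = $73,791.00
Total: $31,096.00 + $73,791.00 = $104,887.00

$104,887.00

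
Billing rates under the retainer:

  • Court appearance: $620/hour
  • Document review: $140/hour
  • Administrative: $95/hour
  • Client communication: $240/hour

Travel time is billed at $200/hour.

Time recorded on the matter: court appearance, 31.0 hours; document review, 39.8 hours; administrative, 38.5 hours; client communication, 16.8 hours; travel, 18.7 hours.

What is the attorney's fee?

Court appearance: 31.0 × $620 = $19,220.00
Document review: 39.8 × $140 = $5,572.00
Administrative: 38.5 × $95 = $3,657.50
Client communication: 16.8 × $240 = $4,032.00
Subtotal: $19,220.00 + $5,572.00 + $3,657.50 + $4,032.00 = $32,481.50
Travel: 18.7 × $200 = $3,740.00
Total: $32,481.50 + $3,740.00 = $36,221.50

$36,221.50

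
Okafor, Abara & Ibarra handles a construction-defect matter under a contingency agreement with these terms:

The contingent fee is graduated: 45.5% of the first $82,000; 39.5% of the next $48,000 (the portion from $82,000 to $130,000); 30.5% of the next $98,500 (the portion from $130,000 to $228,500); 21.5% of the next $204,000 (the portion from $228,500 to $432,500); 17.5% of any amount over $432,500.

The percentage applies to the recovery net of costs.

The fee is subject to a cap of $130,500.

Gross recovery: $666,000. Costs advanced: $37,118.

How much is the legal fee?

Fee base (net of costs): $666,000 − $37,118 = $628,882
First $82,000 at 45.5% = $37,310.00
Next $48,000 at 39.5% = $18,960.00
Next $98,500 at 30.5% = $30,042.50
Next $204,000 at 21.5% = $43,860.00
Remaining $196,382 at 17.5% = $34,366.85
Fee: $37,310.00 + $18,960.00 + $30,042.50 + $43,860.00 + $34,366.85 = $164,539.35
$164,539.35 exceeds the $130,500 cap, so the fee is capped at $130,500.00.

$130,500.00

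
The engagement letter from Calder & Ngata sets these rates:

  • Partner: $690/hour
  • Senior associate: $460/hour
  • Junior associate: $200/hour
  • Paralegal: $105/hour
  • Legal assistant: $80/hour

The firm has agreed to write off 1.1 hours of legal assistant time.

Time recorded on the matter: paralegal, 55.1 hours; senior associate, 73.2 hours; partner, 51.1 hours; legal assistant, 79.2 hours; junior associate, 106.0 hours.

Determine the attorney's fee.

$102,164.50

Partner: 51.1 × $690 = $35,259.00
Senior associate: 73.2 × $460 = $33,672.00
Junior associate: 106.0 × $200 = $21,200.00
Paralegal: 55.1 × $105 = $5,785.50
Legal assistant: 79.2 × $80 = $6,336.00
Subtotal: $102,252.50
Write-off: 1.1 × $80 = $88.00
Total: $102,252.50 − $88.00 = $102,164.50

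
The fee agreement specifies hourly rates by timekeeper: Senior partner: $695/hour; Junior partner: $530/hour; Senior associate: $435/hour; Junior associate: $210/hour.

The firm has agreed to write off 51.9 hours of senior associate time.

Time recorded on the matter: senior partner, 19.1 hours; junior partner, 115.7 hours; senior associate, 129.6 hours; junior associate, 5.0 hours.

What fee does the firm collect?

$109,445.00

Senior partner: 19.1 × $695 = $13,274.50
Junior partner: 115.7 × $530 = $61,321.00
Senior associate: 129.6 × $435 = $56,376.00
Junior associate: 5.0 × $210 = $1,050.00
Subtotal: $132,021.50
Write-off: 51.9 × $435 = $22,576.50
Total: $132,021.50 − $22,576.50 = $109,445.00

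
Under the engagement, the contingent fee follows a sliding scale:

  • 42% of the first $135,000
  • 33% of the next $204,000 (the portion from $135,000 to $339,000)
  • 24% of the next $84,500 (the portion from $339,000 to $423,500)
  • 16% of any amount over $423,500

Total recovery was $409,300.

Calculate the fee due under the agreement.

First $135,000 at 42% = $56,700.00
Next $204,000 at 33% = $67,320.00
Remaining $70,300 at 24% = $16,872.00
Fee: $56,700.00 + $67,320.00 + $16,872.00 = $140,892.00

$140,892.00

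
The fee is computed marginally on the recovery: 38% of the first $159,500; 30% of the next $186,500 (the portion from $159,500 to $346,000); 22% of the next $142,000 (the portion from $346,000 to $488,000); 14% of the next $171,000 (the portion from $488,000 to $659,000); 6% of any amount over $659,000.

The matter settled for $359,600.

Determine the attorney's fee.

First $159,500 at 38% = $60,610.00
Next $186,500 at 30% = $55,950.00
Remaining $13,600 at 22% = $2,992.00
Fee: $60,610.00 + $55,950.00 + $2,992.00 = $119,552.00

$119,552.00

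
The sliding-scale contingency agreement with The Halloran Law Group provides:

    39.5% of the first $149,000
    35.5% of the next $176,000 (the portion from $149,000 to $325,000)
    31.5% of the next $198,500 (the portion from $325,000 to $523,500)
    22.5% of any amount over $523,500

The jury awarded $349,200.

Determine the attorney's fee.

$128,958.00

First $149,000 at 39.5% = $58,855.00
Next $176,000 at 35.5% = $62,480.00
Remaining $24,200 at 31.5% = $7,623.00
Fee: $58,855.00 + $62,480.00 + $7,623.00 = $128,958.00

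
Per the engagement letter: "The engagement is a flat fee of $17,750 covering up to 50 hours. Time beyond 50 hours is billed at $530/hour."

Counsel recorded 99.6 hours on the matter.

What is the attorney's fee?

Flat fee: $17,750.00
Excess hours: 99.6 − 50 = 49.6
Overrun: 49.6 × $530 = $26,288.00
Total: $17,750.00 + $26,288.00 = $44,038.00

$44,038.00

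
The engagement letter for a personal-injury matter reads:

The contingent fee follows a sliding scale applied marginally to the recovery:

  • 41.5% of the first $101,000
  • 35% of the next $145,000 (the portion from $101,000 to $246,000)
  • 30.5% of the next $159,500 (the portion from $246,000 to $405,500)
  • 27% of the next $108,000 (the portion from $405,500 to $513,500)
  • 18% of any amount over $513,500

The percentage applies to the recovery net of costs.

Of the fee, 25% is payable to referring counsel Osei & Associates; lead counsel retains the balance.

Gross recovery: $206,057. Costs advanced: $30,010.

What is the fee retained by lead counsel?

Fee base (net of costs): $206,057 − $30,010 = $176,047
First $101,000 at 41.5% = $41,915.00
Remaining $75,047 at 35% = $26,266.45
Fee: $41,915.00 + $26,266.45 = $68,181.45
Referral share: 25% of $68,181.45 = $17,045.36; lead counsel retains $68,181.45 − $17,045.36 = $51,136.09.

$51,136.09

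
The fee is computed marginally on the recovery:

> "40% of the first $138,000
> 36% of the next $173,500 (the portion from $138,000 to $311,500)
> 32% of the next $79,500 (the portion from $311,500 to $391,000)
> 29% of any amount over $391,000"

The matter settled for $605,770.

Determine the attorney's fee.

$205,383.30

First $138,000 at 40% = $55,200.00
Next $173,500 at 36% = $62,460.00
Next $79,500 at 32% = $25,440.00
Remaining $214,770 at 29% = $62,283.30
Fee: $55,200.00 + $62,460.00 + $25,440.00 + $62,283.30 = $205,383.30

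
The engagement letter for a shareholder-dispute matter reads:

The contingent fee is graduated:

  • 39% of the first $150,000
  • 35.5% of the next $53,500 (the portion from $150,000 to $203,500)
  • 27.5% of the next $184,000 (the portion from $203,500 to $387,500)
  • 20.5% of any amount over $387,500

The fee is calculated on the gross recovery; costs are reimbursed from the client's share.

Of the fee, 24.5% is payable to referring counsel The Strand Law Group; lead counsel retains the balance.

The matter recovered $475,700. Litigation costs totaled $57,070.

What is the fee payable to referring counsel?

$35,812.51

Fee base is the gross recovery, $475,700; costs are reimbursed separately.
First $150,000 at 39% = $58,500.00
Next $53,500 at 35.5% = $18,992.50
Next $184,000 at 27.5% = $50,600.00
Remaining $88,200 at 20.5% = $18,081.00
Fee: $58,500.00 + $18,992.50 + $50,600.00 + $18,081.00 = $146,173.50
Referral share: 24.5% of $146,173.50 = $35,812.51; lead counsel retains $146,173.50 − $35,812.51 = $110,360.99.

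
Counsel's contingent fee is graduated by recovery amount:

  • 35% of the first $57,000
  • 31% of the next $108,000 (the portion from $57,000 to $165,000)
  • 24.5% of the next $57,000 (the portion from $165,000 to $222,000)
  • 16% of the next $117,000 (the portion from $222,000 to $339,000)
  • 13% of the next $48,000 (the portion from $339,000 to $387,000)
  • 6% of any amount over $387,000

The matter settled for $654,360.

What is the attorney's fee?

$108,396.60

First $57,000 at 35% = $19,950.00
Next $108,000 at 31% = $33,480.00
Next $57,000 at 24.5% = $13,965.00
Next $117,000 at 16% = $18,720.00
Next $48,000 at 13% = $6,240.00
Remaining $267,360 at 6% = $16,041.60
Fee: $19,950.00 + $33,480.00 + $13,965.00 + $18,720.00 + $6,240.00 + $16,041.60 = $108,396.60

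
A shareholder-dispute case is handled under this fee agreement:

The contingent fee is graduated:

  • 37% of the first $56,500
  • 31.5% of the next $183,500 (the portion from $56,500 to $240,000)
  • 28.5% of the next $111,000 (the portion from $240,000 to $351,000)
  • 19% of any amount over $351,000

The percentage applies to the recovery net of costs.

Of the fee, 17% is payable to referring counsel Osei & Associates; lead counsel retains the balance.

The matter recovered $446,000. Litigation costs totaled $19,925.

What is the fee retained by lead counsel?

Fee base (net of costs): $446,000 − $19,925 = $426,075
First $56,500 at 37% = $20,905.00
Next $183,500 at 31.5% = $57,802.50
Next $111,000 at 28.5% = $31,635.00
Remaining $75,075 at 19% = $14,264.25
Fee: $20,905.00 + $57,802.50 + $31,635.00 + $14,264.25 = $124,606.75
Referral share: 17% of $124,606.75 = $21,183.15; lead counsel retains $124,606.75 − $21,183.15 = $103,423.60.

$103,423.60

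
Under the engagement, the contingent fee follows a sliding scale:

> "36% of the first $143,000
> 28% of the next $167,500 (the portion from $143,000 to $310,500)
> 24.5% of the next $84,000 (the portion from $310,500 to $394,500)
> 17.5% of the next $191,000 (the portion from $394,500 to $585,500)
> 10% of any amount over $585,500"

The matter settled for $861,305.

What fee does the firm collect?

First $143,000 at 36% = $51,480.00
Next $167,500 at 28% = $46,900.00
Next $84,000 at 24.5% = $20,580.00
Next $191,000 at 17.5% = $33,425.00
Remaining $275,805 at 10% = $27,580.50
Fee: $51,480.00 + $46,900.00 + $20,580.00 + $33,425.00 + $27,580.50 = $179,965.50

$179,965.50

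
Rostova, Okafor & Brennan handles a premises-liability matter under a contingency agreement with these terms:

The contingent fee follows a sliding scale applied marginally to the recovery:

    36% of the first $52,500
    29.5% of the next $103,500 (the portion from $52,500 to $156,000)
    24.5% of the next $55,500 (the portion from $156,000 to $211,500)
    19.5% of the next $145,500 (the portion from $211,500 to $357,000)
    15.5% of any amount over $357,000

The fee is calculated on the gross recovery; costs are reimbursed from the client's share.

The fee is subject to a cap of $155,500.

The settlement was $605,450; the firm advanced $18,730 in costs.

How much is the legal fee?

Fee base is the gross recovery, $605,450; costs are reimbursed separately.
First $52,500 at 36% = $18,900.00
Next $103,500 at 29.5% = $30,532.50
Next $55,500 at 24.5% = $13,597.50
Next $145,500 at 19.5% = $28,372.50
Remaining $248,450 at 15.5% = $38,509.75
Fee: $18,900.00 + $30,532.50 + $13,597.50 + $28,372.50 + $38,509.75 = $129,912.25
$129,912.25 is under the $155,500 cap.

$129,912.25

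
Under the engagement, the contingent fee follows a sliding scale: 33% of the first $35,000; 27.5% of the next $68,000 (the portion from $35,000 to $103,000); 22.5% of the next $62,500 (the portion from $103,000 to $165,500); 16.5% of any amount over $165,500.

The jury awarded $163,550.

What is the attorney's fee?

$43,873.75

First $35,000 at 33% = $11,550.00
Next $68,000 at 27.5% = $18,700.00
Remaining $60,550 at 22.5% = $13,623.75
Fee: $11,550.00 + $18,700.00 + $13,623.75 = $43,873.75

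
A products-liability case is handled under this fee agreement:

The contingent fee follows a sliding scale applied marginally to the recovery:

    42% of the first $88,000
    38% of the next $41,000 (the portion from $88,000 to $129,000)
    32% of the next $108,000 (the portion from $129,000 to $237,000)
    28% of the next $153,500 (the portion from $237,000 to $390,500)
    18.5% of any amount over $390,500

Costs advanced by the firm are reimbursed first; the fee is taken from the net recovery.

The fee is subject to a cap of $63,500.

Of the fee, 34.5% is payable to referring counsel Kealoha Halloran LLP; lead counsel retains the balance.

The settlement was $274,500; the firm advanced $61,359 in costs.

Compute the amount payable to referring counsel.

$21,907.50

Fee base (net of costs): $274,500 − $61,359 = $213,141
First $88,000 at 42% = $36,960.00
Next $41,000 at 38% = $15,580.00
Remaining $84,141 at 32% = $26,925.12
Fee: $36,960.00 + $15,580.00 + $26,925.12 = $79,465.12
$79,465.12 exceeds the $63,500 cap, so the fee is capped at $63,500.00.
Referral share: 34.5% of $63,500.00 = $21,907.50; lead counsel retains $63,500.00 − $21,907.50 = $41,592.50.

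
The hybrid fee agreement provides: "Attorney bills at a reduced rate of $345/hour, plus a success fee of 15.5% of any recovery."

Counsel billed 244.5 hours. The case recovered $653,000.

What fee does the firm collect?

$185,567.50

Hourly: 244.5 × $345 = $84,352.50
Success fee: 15.5% of $653,000 = $101,215.00
Total: $84,352.50 + $101,215.00 = $185,567.50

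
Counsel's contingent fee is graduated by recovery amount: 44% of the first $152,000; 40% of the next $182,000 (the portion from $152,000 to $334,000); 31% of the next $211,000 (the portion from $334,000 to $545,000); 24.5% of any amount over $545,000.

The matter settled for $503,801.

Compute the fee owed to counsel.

$192,318.31

First $152,000 at 44% = $66,880.00
Next $182,000 at 40% = $72,800.00
Remaining $169,801 at 31% = $52,638.31
Fee: $66,880.00 + $72,800.00 + $52,638.31 = $192,318.31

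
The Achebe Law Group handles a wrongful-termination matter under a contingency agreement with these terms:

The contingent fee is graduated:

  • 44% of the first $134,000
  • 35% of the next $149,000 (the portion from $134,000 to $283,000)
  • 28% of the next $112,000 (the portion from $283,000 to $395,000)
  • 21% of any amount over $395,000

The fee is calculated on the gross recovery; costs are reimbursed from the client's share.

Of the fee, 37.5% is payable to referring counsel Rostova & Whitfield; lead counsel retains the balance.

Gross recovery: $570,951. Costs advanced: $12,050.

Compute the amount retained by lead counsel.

Fee base is the gross recovery, $570,951; costs are reimbursed separately.
First $134,000 at 44% = $58,960.00
Next $149,000 at 35% = $52,150.00
Next $112,000 at 28% = $31,360.00
Remaining $175,951 at 21% = $36,949.71
Fee: $58,960.00 + $52,150.00 + $31,360.00 + $36,949.71 = $179,419.71
Referral share: 37.5% of $179,419.71 = $67,282.39; lead counsel retains $179,419.71 − $67,282.39 = $112,137.32.

$112,137.32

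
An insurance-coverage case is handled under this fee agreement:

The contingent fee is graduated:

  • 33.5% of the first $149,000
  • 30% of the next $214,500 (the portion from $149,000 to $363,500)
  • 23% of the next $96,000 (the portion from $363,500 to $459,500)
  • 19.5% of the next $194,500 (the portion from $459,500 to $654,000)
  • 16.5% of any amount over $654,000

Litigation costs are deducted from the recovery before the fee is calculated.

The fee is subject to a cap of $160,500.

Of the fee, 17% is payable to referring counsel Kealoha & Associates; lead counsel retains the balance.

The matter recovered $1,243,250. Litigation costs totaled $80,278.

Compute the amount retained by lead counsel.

$133,215.00

Fee base (net of costs): $1,243,250 − $80,278 = $1,162,972
First $149,000 at 33.5% = $49,915.00
Next $214,500 at 30% = $64,350.00
Next $96,000 at 23% = $22,080.00
Next $194,500 at 19.5% = $37,927.50
Remaining $508,972 at 16.5% = $83,980.38
Fee: $49,915.00 + $64,350.00 + $22,080.00 + $37,927.50 + $83,980.38 = $258,252.88
$258,252.88 exceeds the $160,500 cap, so the fee is capped at $160,500.00.
Referral share: 17% of $160,500.00 = $27,285.00; lead counsel retains $160,500.00 − $27,285.00 = $133,215.00.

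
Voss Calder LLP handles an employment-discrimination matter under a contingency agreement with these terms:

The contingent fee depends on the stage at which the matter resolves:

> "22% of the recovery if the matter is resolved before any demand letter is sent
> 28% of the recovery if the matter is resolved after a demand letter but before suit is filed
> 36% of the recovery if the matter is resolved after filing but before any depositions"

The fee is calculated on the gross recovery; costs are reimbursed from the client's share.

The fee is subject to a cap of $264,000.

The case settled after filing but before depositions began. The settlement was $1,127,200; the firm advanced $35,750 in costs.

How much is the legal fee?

$264,000.00

Fee base is the gross recovery, $1,127,200; costs are reimbursed separately.
The matter settled after filing but before depositions began, so the 36% rate applies.
$1,127,200 × 36% = $405,792.00
$405,792.00 exceeds the $264,000 cap, so the fee is capped at $264,000.00.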